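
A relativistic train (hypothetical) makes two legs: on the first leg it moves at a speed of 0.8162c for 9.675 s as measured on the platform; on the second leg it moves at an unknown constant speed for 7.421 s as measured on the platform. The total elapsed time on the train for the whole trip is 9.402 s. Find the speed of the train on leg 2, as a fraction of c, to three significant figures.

Leg 1: γ = 1/√(1 − 0.8162²) = 1/√0.3338 = 1.731; τ_1 = 9.675/1.731 = 5.590 s.
Leg 2: speed unknown; τ_2 = 7.421/γ_2.
Total proper time: 5.590 + τ_2 = 9.402, so τ_2 = 9.402 − 5.590 = 3.812 s.
γ_2 = 7.421/3.812 = 1.947; β = √(1 − 1/γ²) = √0.7361.

β = 0.858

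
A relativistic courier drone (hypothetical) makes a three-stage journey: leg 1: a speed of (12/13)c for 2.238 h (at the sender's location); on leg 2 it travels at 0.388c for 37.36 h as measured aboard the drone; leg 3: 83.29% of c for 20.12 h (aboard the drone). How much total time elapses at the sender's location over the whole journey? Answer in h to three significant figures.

Leg 1: 2.238 h is already measured at the sender's location.
Leg 2: γ = 1/√(1 − 0.388²) = 1/√0.8495 = 1.085; Δt_2 = 1.085 × 37.36 = 40.54 h.
Leg 3: β = 0.8329; γ = 1/√(1 − 0.8329²) = 1/√0.3063 = 1.807; Δt_3 = 1.807 × 20.12 = 36.36 h.
Total: 2.238 + 40.54 + 36.36 h.

Δt = 79.1 h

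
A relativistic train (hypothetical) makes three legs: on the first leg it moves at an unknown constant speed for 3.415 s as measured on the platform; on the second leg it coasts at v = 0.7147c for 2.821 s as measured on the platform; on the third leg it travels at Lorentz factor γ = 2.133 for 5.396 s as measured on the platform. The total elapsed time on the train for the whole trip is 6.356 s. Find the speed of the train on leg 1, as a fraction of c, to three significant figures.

Leg 1: speed unknown; τ_1 = 3.415/γ_1.
Leg 2: γ = 1/√(1 − 0.7147²) = 1/√0.4892 = 1.430; τ_2 = 2.821/1.430 = 1.973 s.
Leg 3: γ = 2.133; τ_3 = 5.396/2.133 = 2.530 s.
Total proper time: τ_1 + 1.973 + 2.530 = 6.356, so τ_1 = 6.356 − 4.503 = 1.853 s.
γ_1 = 3.415/1.853 = 1.843; β = √(1 − 1/γ²) = √0.7055.

β = 0.840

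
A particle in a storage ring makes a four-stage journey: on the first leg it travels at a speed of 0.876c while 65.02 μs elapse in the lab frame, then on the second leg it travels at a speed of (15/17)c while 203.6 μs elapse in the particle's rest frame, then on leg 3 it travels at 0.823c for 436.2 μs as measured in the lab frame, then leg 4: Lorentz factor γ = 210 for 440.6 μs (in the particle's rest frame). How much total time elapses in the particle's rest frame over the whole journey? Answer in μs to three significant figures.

τ = 923 μs

Leg 1: γ = 1/√(1 − 0.876²) = 1/√0.2326 = 2.073; τ_1 = 65.02/2.073 = 31.36 μs.
Leg 2: 203.6 μs is already measured in the particle's rest frame.
Leg 3: γ = 1/√(1 − 0.823²) = 1/√0.3227 = 1.760; τ_3 = 436.2/1.760 = 247.8 μs.
Leg 4: 440.6 μs is already measured in the particle's rest frame.
Total: 31.36 + 203.6 + 247.8 + 440.6 μs.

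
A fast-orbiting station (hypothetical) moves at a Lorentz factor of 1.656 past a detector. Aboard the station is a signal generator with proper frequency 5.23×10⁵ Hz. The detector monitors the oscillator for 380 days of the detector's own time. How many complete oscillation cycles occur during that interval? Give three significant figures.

N = 1.04×10¹³

γ = 1.656
During 380 days of lab time, the oscillator's proper time advances by τ = Δt/γ = 380/1.656 = 229.5 days = 1.983×10⁷ s.
N = f × τ = 5.23×10⁵ × 1.983×10⁷ = 1.037×10¹³.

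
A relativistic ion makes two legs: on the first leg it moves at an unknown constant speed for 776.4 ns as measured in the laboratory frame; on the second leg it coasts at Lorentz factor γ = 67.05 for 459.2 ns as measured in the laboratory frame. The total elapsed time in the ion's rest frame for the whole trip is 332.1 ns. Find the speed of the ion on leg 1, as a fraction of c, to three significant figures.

Leg 1: speed unknown; τ_1 = 776.4/γ_1.
Leg 2: γ = 67.05; τ_2 = 459.2/67.05 = 6.849 ns.
Total proper time: τ_1 + 6.849 = 332.1, so τ_1 = 332.1 − 6.849 = 325.3 ns.
γ_1 = 776.4/325.3 = 2.387; β = √(1 − 1/γ²) = √0.8245.

β = 0.908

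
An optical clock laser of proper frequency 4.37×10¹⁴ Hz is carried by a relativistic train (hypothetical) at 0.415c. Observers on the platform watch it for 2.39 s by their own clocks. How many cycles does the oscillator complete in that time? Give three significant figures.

γ = 1/√(1 − 0.415²) = 1/√0.8278 = 1.099
During 2.39 s of lab time, the oscillator's proper time advances by τ = Δt/γ = 2.39/1.099 = 2.174 s = 2.174×10⁰ s.
N = f × τ = 4.37×10¹⁴ × 2.174×10⁰ = 9.502×10¹⁴.

N = 9.50×10¹⁴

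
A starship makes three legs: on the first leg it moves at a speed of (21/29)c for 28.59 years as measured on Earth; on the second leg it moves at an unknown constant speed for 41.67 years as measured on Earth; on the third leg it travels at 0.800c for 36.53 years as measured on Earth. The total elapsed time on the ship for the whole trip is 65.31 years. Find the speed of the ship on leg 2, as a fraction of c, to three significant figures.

β = 0.823

Leg 1: γ = 1/√(1 − (21/29)²) = 29/20 = 1.450; τ_1 = 28.59/1.450 = 19.72 years.
Leg 2: speed unknown; τ_2 = 41.67/γ_2.
Leg 3: γ = 1/√(1 − 0.800²) = 5/3 ≈ 1.667; τ_3 = 36.53/1.667 = 21.92 years.
Total proper time: 19.72 + τ_2 + 21.92 = 65.31, so τ_2 = 65.31 − 41.64 = 23.67 years.
γ_2 = 41.67/23.67 = 1.760; β = √(1 − 1/γ²) = √0.6772.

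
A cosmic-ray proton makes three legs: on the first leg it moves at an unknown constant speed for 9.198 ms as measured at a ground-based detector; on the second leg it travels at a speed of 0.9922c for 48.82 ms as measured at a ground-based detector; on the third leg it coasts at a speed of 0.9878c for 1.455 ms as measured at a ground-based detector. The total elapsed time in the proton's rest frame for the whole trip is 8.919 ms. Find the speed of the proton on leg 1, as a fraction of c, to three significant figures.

Leg 1: speed unknown; τ_1 = 9.198/γ_1.
Leg 2: γ = 1/√(1 − 0.9922²) = 1/√0.01554 = 8.022; τ_2 = 48.82/8.022 = 6.086 ms.
Leg 3: γ = 1/√(1 − 0.9878²) = 1/√0.02425 = 6.421; τ_3 = 1.455/6.421 = 0.2266 ms.
Total proper time: τ_1 + 6.086 + 0.2266 = 8.919, so τ_1 = 8.919 − 6.312 = 2.607 ms.
γ_1 = 9.198/2.607 = 3.529; β = √(1 − 1/γ²) = √0.9197.

β = 0.959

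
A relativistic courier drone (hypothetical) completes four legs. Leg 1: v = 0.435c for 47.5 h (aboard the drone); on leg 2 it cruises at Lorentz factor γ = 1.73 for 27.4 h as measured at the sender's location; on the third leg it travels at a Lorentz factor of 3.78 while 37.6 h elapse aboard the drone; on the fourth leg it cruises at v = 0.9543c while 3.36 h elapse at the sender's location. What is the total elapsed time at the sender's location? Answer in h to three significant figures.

Δt = 226 h

Leg 1: γ = 1/√(1 − 0.435²) = 1/√0.8108 = 1.111; Δt_1 = 1.111 × 47.5 = 52.75 h.
Leg 2: 27.4 h is already measured at the sender's location.
Leg 3: γ = 3.78; Δt_3 = 3.780 × 37.6 = 142.1 h.
Leg 4: 3.36 h is already measured at the sender's location.
Total: 52.75 + 27.40 + 142.1 + 3.360 h.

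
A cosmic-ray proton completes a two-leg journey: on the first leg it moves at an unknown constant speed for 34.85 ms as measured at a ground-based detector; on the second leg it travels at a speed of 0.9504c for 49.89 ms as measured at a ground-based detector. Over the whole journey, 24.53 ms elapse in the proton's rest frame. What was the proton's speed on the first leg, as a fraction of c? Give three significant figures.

Leg 1: speed unknown; τ_1 = 34.85/γ_1.
Leg 2: γ = 1/√(1 − 0.9504²) = 1/√0.09674 = 3.215; τ_2 = 49.89/3.215 = 15.52 ms.
Total proper time: τ_1 + 15.52 = 24.53, so τ_1 = 24.53 − 15.52 = 9.013 ms.
γ_1 = 34.85/9.013 = 3.867; β = √(1 − 1/γ²) = √0.9331.

β = 0.966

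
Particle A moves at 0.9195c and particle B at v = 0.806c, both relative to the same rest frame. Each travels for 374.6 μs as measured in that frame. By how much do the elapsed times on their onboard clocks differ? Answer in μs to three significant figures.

|τ_A − τ_B| = 74.5 μs

A: γ = 1/√(1 − 0.9195²) = 1/√0.1545 = 2.544; τ_A = 374.6/2.544 = 147.3 μs.
B: γ = 1/√(1 − 0.806²) = 1/√0.3504 = 1.689; τ_B = 374.6/1.689 = 221.7 μs.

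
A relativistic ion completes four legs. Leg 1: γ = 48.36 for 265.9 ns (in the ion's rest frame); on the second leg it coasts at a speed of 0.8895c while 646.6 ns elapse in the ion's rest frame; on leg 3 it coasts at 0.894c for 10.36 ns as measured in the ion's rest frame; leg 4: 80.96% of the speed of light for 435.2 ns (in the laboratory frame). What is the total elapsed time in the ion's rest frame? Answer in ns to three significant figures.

Leg 1: 265.9 ns is already measured in the ion's rest frame.
Leg 2: 646.6 ns is already measured in the ion's rest frame.
Leg 3: 10.36 ns is already measured in the ion's rest frame.
Leg 4: β = 0.8096; γ = 1/√(1 − 0.8096²) = 1/√0.3445 = 1.704; τ_4 = 435.2/1.704 = 255.5 ns.
Total: 265.9 + 646.6 + 10.36 + 255.5 ns.

τ = 1180 ns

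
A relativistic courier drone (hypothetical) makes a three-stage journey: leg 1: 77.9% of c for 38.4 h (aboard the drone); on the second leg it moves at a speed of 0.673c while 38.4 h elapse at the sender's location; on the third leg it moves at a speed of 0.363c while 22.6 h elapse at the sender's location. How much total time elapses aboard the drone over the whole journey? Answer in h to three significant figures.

Leg 1: 38.4 h is already measured aboard the drone.
Leg 2: γ = 1/√(1 − 0.673²) = 1/√0.5471 = 1.352; τ_2 = 38.4/1.352 = 28.40 h.
Leg 3: γ = 1/√(1 − 0.363²) = 1/√0.8682 = 1.073; τ_3 = 22.6/1.073 = 21.06 h.
Total: 38.40 + 28.40 + 21.06 h.

τ = 87.9 h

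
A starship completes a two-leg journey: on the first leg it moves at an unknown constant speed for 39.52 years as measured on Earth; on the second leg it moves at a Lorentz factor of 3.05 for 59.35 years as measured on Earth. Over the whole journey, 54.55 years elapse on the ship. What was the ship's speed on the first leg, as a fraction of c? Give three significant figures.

Leg 1: speed unknown; τ_1 = 39.52/γ_1.
Leg 2: γ = 3.05; τ_2 = 59.35/3.050 = 19.46 years.
Total proper time: τ_1 + 19.46 = 54.55, so τ_1 = 54.55 − 19.46 = 35.09 years.
γ_1 = 39.52/35.09 = 1.126; β = √(1 − 1/γ²) = √0.2116.

β = 0.460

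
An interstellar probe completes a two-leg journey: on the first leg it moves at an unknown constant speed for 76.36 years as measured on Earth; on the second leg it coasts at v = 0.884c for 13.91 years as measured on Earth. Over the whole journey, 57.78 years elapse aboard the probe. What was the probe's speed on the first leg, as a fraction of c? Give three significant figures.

Leg 1: speed unknown; τ_1 = 76.36/γ_1.
Leg 2: γ = 1/√(1 − 0.884²) = 1/√0.2185 = 2.139; τ_2 = 13.91/2.139 = 6.503 years.
Total proper time: τ_1 + 6.503 = 57.78, so τ_1 = 57.78 − 6.503 = 51.28 years.
γ_1 = 76.36/51.28 = 1.489; β = √(1 − 1/γ²) = √0.5491.

β = 0.741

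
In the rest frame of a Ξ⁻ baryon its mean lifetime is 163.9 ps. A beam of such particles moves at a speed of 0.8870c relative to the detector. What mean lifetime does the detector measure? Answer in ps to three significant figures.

Δt = 355 ps

γ = 1/√(1 − 0.8870²) = 1/√0.2132 = 2.166
The rest-frame lifetime is the proper time; the lab measures the dilated interval Δt = γτ₀ = 2.166 × 163.9 ps.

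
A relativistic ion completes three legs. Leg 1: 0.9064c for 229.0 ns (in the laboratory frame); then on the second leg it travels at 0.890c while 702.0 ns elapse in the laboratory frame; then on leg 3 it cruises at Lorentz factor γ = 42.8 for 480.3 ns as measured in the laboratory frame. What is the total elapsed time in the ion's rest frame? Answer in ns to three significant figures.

Leg 1: γ = 1/√(1 − 0.9064²) = 1/√0.1784 = 2.367; τ_1 = 229.0/2.367 = 96.73 ns.
Leg 2: γ = 1/√(1 − 0.890²) = 1/√0.2079 = 2.193; τ_2 = 702.0/2.193 = 320.1 ns.
Leg 3: γ = 42.8; τ_3 = 480.3/42.80 = 11.22 ns.
Total: 96.73 + 320.1 + 11.22 ns.

τ = 428 ns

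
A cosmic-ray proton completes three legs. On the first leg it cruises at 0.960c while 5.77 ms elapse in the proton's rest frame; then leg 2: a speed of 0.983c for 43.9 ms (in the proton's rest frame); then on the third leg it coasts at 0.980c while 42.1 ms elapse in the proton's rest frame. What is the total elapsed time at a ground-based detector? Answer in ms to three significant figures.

Leg 1: γ = 1/√(1 − 0.960²) = 25/7 ≈ 3.571; Δt_1 = 3.571 × 5.77 = 20.61 ms.
Leg 2: γ = 1/√(1 − 0.983²) = 1/√0.03371 = 5.446; Δt_2 = 5.446 × 43.9 = 239.1 ms.
Leg 3: γ = 1/√(1 − 0.980²) = 1/√0.03960 = 5.025; Δt_3 = 5.025 × 42.1 = 211.6 ms.
Total: 20.61 + 239.1 + 211.6 ms.

Δt = 471 ms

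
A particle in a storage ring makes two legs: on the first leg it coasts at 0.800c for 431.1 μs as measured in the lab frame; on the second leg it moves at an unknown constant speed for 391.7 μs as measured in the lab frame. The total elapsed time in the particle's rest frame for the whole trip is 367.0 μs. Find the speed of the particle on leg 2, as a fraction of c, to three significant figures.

β = 0.961

Leg 1: γ = 1/√(1 − 0.800²) = 5/3 ≈ 1.667; τ_1 = 431.1/1.667 = 258.7 μs.
Leg 2: speed unknown; τ_2 = 391.7/γ_2.
Total proper time: 258.7 + τ_2 = 367.0, so τ_2 = 367.0 − 258.7 = 108.3 μs.
γ_2 = 391.7/108.3 = 3.615; β = √(1 − 1/γ²) = √0.9235.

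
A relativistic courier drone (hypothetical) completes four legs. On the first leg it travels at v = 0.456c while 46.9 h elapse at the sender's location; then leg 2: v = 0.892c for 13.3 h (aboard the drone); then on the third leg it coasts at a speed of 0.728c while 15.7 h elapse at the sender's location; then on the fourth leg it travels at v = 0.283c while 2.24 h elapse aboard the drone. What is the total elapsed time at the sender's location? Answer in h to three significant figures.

Δt = 94.4 h

Leg 1: 46.9 h is already measured at the sender's location.
Leg 2: γ = 1/√(1 − 0.892²) = 1/√0.2043 = 2.212; Δt_2 = 2.212 × 13.3 = 29.42 h.
Leg 3: 15.7 h is already measured at the sender's location.
Leg 4: γ = 1/√(1 − 0.283²) = 1/√0.9199 = 1.043; Δt_4 = 1.043 × 2.24 = 2.335 h.
Total: 46.90 + 29.42 + 15.70 + 2.335 h.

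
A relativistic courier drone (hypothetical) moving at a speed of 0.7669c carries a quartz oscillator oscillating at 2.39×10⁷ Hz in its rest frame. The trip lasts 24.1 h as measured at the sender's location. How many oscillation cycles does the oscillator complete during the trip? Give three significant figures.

N = 1.33×10¹²

γ = 1/√(1 − 0.7669²) = 1/√0.4119 = 1.558
The oscillator's own cycle count is N = f × τ where τ is the proper time aboard the drone. τ = Δt/γ = 24.1/1.558 = 15.47 h = 5.568×10⁴ s.
N = 2.39×10⁷ × 5.568×10⁴ = 1.331×10¹².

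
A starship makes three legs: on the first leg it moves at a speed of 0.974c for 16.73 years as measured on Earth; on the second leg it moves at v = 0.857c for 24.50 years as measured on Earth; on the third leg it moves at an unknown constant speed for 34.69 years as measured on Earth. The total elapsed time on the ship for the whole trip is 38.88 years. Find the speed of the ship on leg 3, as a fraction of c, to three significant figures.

Leg 1: γ = 1/√(1 − 0.974²) = 1/√0.05132 = 4.414; τ_1 = 16.73/4.414 = 3.790 years.
Leg 2: γ = 1/√(1 − 0.857²) = 1/√0.2656 = 1.941; τ_2 = 24.50/1.941 = 12.63 years.
Leg 3: speed unknown; τ_3 = 34.69/γ_3.
Total proper time: 3.790 + 12.63 + τ_3 = 38.88, so τ_3 = 38.88 − 16.42 = 22.46 years.
γ_3 = 34.69/22.46 = 1.544; β = √(1 − 1/γ²) = √0.5806.

β = 0.762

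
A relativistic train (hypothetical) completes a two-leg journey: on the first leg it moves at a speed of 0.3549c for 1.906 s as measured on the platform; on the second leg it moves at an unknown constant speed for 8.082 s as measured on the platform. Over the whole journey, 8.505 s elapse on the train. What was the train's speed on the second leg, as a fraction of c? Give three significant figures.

Leg 1: γ = 1/√(1 − 0.3549²) = 1/√0.8740 = 1.070; τ_1 = 1.906/1.070 = 1.782 s.
Leg 2: speed unknown; τ_2 = 8.082/γ_2.
Total proper time: 1.782 + τ_2 = 8.505, so τ_2 = 8.505 − 1.782 = 6.723 s.
γ_2 = 8.082/6.723 = 1.202; β = √(1 − 1/γ²) = √0.3080.

β = 0.555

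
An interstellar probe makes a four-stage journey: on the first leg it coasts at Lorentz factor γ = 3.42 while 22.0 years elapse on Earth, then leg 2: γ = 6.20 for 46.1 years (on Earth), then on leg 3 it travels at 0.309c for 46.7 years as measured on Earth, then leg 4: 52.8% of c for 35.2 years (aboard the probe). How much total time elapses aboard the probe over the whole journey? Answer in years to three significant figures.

Leg 1: γ = 3.42; τ_1 = 22.0/3.420 = 6.433 years.
Leg 2: γ = 6.20; τ_2 = 46.1/6.200 = 7.435 years.
Leg 3: γ = 1/√(1 − 0.309²) = 1/√0.9045 = 1.051; τ_3 = 46.7/1.051 = 44.41 years.
Leg 4: 35.2 years is already measured aboard the probe.
Total: 6.433 + 7.435 + 44.41 + 35.20 years.

τ = 93.5 years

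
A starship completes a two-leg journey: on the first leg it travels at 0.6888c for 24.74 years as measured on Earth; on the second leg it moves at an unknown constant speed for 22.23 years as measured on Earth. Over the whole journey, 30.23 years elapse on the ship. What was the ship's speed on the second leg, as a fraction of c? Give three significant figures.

Leg 1: γ = 1/√(1 − 0.6888²) = 1/√0.5256 = 1.379; τ_1 = 24.74/1.379 = 17.94 years.
Leg 2: speed unknown; τ_2 = 22.23/γ_2.
Total proper time: 17.94 + τ_2 = 30.23, so τ_2 = 30.23 − 17.94 = 12.29 years.
γ_2 = 22.23/12.29 = 1.808; β = √(1 − 1/γ²) = √0.6941.

β = 0.833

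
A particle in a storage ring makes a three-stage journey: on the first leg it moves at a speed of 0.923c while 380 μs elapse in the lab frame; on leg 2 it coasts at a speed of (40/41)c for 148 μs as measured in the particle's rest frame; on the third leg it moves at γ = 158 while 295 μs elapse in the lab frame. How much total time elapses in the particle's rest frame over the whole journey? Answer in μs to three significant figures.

τ = 296 μs

Leg 1: γ = 1/√(1 − 0.923²) = 1/√0.1481 = 2.599; τ_1 = 380/2.599 = 146.2 μs.
Leg 2: 148 μs is already measured in the particle's rest frame.
Leg 3: γ = 158; τ_3 = 295/158.0 = 1.867 μs.
Total: 146.2 + 148.0 + 1.867 μs.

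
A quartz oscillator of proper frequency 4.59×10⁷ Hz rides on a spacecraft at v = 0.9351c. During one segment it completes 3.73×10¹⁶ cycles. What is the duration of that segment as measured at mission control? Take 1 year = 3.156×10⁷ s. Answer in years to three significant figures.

γ = 1/√(1 − 0.9351²) = 1/√0.1256 = 2.822
Proper time for N cycles: τ = N/f = 3.73×10¹⁶/(4.59×10⁷) = 8.126×10⁸ s = 25.75 years.
Lab-frame duration Δt = γτ = 2.822 × 25.75 = 72.66 years.

Δt = 72.7 years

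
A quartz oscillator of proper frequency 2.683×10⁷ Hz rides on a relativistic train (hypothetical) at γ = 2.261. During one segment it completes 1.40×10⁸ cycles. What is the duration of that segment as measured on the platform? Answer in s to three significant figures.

γ = 2.261
Proper time for N cycles: τ = N/f = 1.40×10⁸/(2.683×10⁷) = 5.218×10⁰ s = 5.218 s.
Lab-frame duration Δt = γτ = 2.261 × 5.218 = 11.80 s.

Δt = 11.8 s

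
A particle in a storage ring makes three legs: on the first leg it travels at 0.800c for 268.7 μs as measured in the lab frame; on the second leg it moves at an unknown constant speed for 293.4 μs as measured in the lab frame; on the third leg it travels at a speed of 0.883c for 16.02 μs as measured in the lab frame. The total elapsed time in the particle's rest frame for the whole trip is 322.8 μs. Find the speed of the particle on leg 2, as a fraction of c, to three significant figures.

Leg 1: γ = 1/√(1 − 0.800²) = 5/3 ≈ 1.667; τ_1 = 268.7/1.667 = 161.2 μs.
Leg 2: speed unknown; τ_2 = 293.4/γ_2.
Leg 3: γ = 1/√(1 − 0.883²) = 1/√0.2203 = 2.131; τ_3 = 16.02/2.131 = 7.519 μs.
Total proper time: 161.2 + τ_2 + 7.519 = 322.8, so τ_2 = 322.8 − 168.7 = 154.1 μs.
γ_2 = 293.4/154.1 = 1.904; β = √(1 − 1/γ²) = √0.7243.

β = 0.851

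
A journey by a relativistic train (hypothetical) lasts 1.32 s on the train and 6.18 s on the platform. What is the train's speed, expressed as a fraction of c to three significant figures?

β = 0.977

The proper time is measured on the train (both events occur at the train's location); Δt is measured on the platform. γ = Δt/τ = 6.18/1.32 = 4.682.
β = √(1 − 1/γ²) = √(1 − 0.04562) = √0.9544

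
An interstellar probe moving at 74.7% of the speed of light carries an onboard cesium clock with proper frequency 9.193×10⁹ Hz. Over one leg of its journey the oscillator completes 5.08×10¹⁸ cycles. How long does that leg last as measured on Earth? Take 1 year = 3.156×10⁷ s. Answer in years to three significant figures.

β = 0.747; γ = 1/√(1 − 0.747²) = 1/√0.4420 = 1.504
Proper time for N cycles: τ = N/f = 5.08×10¹⁸/(9.193×10⁹) = 5.526×10⁸ s = 17.51 years.
Lab-frame duration Δt = γτ = 1.504 × 17.51 = 26.34 years.

Δt = 26.3 years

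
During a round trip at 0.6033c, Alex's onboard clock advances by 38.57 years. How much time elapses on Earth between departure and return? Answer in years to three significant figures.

Δt = 48.4 years

γ = 1/√(1 − 0.6033²) = 1/√0.6360 = 1.254
Earth-frame duration is the dilated interval: Δt = γτ = 1.254 × 38.57 years.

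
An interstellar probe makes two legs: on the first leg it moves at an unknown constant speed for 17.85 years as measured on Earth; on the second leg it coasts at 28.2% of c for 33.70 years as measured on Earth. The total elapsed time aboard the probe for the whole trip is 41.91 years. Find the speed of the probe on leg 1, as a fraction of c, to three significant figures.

Leg 1: speed unknown; τ_1 = 17.85/γ_1.
Leg 2: β = 0.282; γ = 1/√(1 − 0.282²) = 1/√0.9205 = 1.042; τ_2 = 33.70/1.042 = 32.33 years.
Total proper time: τ_1 + 32.33 = 41.91, so τ_1 = 41.91 − 32.33 = 9.578 years.
γ_1 = 17.85/9.578 = 1.864; β = √(1 − 1/γ²) = √0.7121.

β = 0.844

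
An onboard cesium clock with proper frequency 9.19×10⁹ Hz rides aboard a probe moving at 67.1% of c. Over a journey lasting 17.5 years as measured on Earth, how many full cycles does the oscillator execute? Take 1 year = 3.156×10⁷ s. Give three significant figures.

N = 3.76×10¹⁸

β = 0.671; γ = 1/√(1 − 0.671²) = 1/√0.5498 = 1.349
The oscillator's own cycle count is N = f × τ where τ is the proper time aboard the probe. τ = Δt/γ = 17.5/1.349 = 12.98 years = 4.095×10⁸ s.
N = 9.19×10⁹ × 4.095×10⁸ = 3.763×10¹⁸.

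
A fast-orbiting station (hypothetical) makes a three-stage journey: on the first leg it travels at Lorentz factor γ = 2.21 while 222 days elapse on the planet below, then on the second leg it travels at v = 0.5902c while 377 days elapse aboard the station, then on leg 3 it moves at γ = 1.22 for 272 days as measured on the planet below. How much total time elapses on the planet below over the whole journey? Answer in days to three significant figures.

Δt = 961 days

Leg 1: 222 days is already measured on the planet below.
Leg 2: γ = 1/√(1 − 0.5902²) = 1/√0.6517 = 1.239; Δt_2 = 1.239 × 377 = 467.0 days.
Leg 3: 272 days is already measured on the planet below.
Total: 222.0 + 467.0 + 272.0 days.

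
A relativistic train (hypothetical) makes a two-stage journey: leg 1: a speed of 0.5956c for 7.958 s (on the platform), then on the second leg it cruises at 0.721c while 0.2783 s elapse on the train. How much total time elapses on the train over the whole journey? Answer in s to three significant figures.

τ = 6.67 s

Leg 1: γ = 1/√(1 − 0.5956²) = 1/√0.6453 = 1.245; τ_1 = 7.958/1.245 = 6.393 s.
Leg 2: 0.2783 s is already measured on the train.
Total: 6.393 + 0.2783 s.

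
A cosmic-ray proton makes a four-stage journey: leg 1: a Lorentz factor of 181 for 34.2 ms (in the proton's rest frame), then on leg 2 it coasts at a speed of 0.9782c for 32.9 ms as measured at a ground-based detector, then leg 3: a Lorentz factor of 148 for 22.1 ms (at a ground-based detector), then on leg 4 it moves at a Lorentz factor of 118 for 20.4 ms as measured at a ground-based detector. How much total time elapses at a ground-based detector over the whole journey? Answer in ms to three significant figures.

Leg 1: γ = 181; Δt_1 = 181.0 × 34.2 = 6190 ms.
Leg 2: 32.9 ms is already measured at a ground-based detector.
Leg 3: 22.1 ms is already measured at a ground-based detector.
Leg 4: 20.4 ms is already measured at a ground-based detector.
Total: 6190 + 32.90 + 22.10 + 20.40 ms.

Δt = 6270 ms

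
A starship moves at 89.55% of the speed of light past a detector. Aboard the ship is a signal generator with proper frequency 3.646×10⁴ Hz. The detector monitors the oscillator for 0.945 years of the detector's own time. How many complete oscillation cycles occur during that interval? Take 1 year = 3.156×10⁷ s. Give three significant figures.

N = 4.84×10¹¹

β = 0.8955; γ = 1/√(1 − 0.8955²) = 1/√0.1981 = 2.247
During 0.945 years of lab time, the oscillator's proper time advances by τ = Δt/γ = 0.945/2.247 = 0.4206 years = 1.327×10⁷ s.
N = f × τ = 3.646×10⁴ × 1.327×10⁷ = 4.840×10¹¹.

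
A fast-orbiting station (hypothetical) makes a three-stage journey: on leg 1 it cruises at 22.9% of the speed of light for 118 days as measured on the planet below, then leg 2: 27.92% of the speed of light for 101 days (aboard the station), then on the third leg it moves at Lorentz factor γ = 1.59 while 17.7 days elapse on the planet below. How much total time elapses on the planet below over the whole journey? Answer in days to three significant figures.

Leg 1: 118 days is already measured on the planet below.
Leg 2: β = 0.2792; γ = 1/√(1 − 0.2792²) = 1/√0.9220 = 1.041; Δt_2 = 1.041 × 101 = 105.2 days.
Leg 3: 17.7 days is already measured on the planet below.
Total: 118.0 + 105.2 + 17.70 days.

Δt = 241 days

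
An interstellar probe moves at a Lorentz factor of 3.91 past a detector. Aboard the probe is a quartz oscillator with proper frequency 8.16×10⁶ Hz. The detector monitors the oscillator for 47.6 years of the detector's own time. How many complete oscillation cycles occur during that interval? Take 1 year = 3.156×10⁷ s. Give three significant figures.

N = 3.14×10¹⁵

γ = 3.91
During 47.6 years of lab time, the oscillator's proper time advances by τ = Δt/γ = 47.6/3.910 = 12.17 years = 3.842×10⁸ s.
N = f × τ = 8.16×10⁶ × 3.842×10⁸ = 3.135×10¹⁵.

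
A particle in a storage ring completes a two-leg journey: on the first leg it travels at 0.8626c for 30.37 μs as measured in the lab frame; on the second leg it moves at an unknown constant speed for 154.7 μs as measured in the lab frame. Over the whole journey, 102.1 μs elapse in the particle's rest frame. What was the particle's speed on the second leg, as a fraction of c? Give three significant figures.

Leg 1: γ = 1/√(1 − 0.8626²) = 1/√0.2559 = 1.977; τ_1 = 30.37/1.977 = 15.36 μs.
Leg 2: speed unknown; τ_2 = 154.7/γ_2.
Total proper time: 15.36 + τ_2 = 102.1, so τ_2 = 102.1 − 15.36 = 86.74 μs.
γ_2 = 154.7/86.74 = 1.784; β = √(1 − 1/γ²) = √0.6856.

β = 0.828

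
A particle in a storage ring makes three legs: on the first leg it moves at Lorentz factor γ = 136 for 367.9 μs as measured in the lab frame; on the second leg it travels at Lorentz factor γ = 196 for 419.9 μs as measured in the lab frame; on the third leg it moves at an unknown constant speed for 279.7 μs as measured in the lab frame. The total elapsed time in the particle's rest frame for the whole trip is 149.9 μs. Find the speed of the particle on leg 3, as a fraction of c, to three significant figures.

β = 0.855

Leg 1: γ = 136; τ_1 = 367.9/136.0 = 2.705 μs.
Leg 2: γ = 196; τ_2 = 419.9/196.0 = 2.142 μs.
Leg 3: speed unknown; τ_3 = 279.7/γ_3.
Total proper time: 2.705 + 2.142 + τ_3 = 149.9, so τ_3 = 149.9 − 4.847 = 145.1 μs.
γ_3 = 279.7/145.1 = 1.928; β = √(1 − 1/γ²) = √0.7311.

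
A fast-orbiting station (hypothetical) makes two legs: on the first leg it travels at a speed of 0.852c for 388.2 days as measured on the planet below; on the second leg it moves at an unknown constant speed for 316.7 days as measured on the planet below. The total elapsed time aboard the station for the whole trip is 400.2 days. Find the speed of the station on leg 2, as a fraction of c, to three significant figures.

Leg 1: γ = 1/√(1 − 0.852²) = 1/√0.2741 = 1.910; τ_1 = 388.2/1.910 = 203.2 days.
Leg 2: speed unknown; τ_2 = 316.7/γ_2.
Total proper time: 203.2 + τ_2 = 400.2, so τ_2 = 400.2 − 203.2 = 197.0 days.
γ_2 = 316.7/197.0 = 1.608; β = √(1 − 1/γ²) = √0.6132.

β = 0.783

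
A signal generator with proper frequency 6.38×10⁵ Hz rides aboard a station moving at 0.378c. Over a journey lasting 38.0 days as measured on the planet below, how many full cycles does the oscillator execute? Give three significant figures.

N = 1.94×10¹²

γ = 1/√(1 − 0.378²) = 1/√0.8571 = 1.080
The oscillator's own cycle count is N = f × τ where τ is the proper time aboard the station. τ = Δt/γ = 38.0/1.080 = 35.18 days = 3.040×10⁶ s.
N = 6.38×10⁵ × 3.040×10⁶ = 1.939×10¹².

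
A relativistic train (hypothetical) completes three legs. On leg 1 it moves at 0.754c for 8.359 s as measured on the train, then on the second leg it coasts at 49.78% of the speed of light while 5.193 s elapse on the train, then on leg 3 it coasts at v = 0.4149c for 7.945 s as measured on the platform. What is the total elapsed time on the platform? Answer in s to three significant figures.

Δt = 26.7 s

Leg 1: γ = 1/√(1 − 0.754²) = 1/√0.4315 = 1.522; Δt_1 = 1.522 × 8.359 = 12.73 s.
Leg 2: β = 0.4978; γ = 1/√(1 − 0.4978²) = 1/√0.7522 = 1.153; Δt_2 = 1.153 × 5.193 = 5.988 s.
Leg 3: 7.945 s is already measured on the platform.
Total: 12.73 + 5.988 + 7.945 s.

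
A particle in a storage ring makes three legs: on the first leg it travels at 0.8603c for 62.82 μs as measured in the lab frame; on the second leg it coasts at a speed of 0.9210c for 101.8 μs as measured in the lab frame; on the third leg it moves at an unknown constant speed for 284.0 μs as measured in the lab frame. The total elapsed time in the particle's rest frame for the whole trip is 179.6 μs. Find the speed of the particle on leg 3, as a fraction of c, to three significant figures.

β = 0.925

Leg 1: γ = 1/√(1 − 0.8603²) = 1/√0.2599 = 1.962; τ_1 = 62.82/1.962 = 32.02 μs.
Leg 2: γ = 1/√(1 − 0.9210²) = 1/√0.1518 = 2.567; τ_2 = 101.8/2.567 = 39.66 μs.
Leg 3: speed unknown; τ_3 = 284.0/γ_3.
Total proper time: 32.02 + 39.66 + τ_3 = 179.6, so τ_3 = 179.6 − 71.68 = 107.9 μs.
γ_3 = 284.0/107.9 = 2.632; β = √(1 − 1/γ²) = √0.8556.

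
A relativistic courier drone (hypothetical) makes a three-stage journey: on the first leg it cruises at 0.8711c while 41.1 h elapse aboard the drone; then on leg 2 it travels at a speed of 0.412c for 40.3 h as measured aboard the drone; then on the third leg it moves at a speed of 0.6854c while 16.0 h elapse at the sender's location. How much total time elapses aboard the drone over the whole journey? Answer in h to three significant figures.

τ = 93.1 h

Leg 1: 41.1 h is already measured aboard the drone.
Leg 2: 40.3 h is already measured aboard the drone.
Leg 3: γ = 1/√(1 − 0.6854²) = 1/√0.5302 = 1.373; τ_3 = 16.0/1.373 = 11.65 h.
Total: 41.10 + 40.30 + 11.65 h.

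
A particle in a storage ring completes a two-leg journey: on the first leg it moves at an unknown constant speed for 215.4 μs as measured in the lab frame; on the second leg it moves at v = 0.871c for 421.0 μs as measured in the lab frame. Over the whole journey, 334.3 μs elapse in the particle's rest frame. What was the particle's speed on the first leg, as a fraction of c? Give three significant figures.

β = 0.806

Leg 1: speed unknown; τ_1 = 215.4/γ_1.
Leg 2: γ = 1/√(1 − 0.871²) = 1/√0.2414 = 2.035; τ_2 = 421.0/2.035 = 206.8 μs.
Total proper time: τ_1 + 206.8 = 334.3, so τ_1 = 334.3 − 206.8 = 127.5 μs.
γ_1 = 215.4/127.5 = 1.690; β = √(1 − 1/γ²) = √0.6498.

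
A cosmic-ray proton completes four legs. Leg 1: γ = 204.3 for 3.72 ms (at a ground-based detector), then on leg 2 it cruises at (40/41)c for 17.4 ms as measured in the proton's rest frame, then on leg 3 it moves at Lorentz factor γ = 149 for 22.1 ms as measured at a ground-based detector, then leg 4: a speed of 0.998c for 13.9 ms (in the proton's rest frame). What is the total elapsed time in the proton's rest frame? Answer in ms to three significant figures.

Leg 1: γ = 204.3; τ_1 = 3.72/204.3 = 0.01821 ms.
Leg 2: 17.4 ms is already measured in the proton's rest frame.
Leg 3: γ = 149; τ_3 = 22.1/149.0 = 0.1483 ms.
Leg 4: 13.9 ms is already measured in the proton's rest frame.
Total: 0.01821 + 17.40 + 0.1483 + 13.90 ms.

τ = 31.5 ms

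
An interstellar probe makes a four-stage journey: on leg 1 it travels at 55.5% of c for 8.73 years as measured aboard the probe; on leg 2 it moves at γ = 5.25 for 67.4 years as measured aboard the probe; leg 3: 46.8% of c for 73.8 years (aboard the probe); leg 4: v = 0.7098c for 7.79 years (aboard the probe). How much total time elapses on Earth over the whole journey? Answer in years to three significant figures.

Leg 1: β = 0.555; γ = 1/√(1 − 0.555²) = 1/√0.6920 = 1.202; Δt_1 = 1.202 × 8.73 = 10.49 years.
Leg 2: γ = 5.25; Δt_2 = 5.250 × 67.4 = 353.9 years.
Leg 3: β = 0.468; γ = 1/√(1 − 0.468²) = 1/√0.7810 = 1.132; Δt_3 = 1.132 × 73.8 = 83.51 years.
Leg 4: γ = 1/√(1 − 0.7098²) = 1/√0.4962 = 1.420; Δt_4 = 1.420 × 7.79 = 11.06 years.
Total: 10.49 + 353.9 + 83.51 + 11.06 years.

Δt = 459 years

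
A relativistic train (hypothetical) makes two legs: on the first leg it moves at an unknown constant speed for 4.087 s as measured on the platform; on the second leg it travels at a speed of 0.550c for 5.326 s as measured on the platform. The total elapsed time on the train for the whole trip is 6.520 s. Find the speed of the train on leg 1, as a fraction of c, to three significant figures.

Leg 1: speed unknown; τ_1 = 4.087/γ_1.
Leg 2: γ = 1/√(1 − 0.550²) = 1/√0.6975 = 1.197; τ_2 = 5.326/1.197 = 4.448 s.
Total proper time: τ_1 + 4.448 = 6.520, so τ_1 = 6.520 − 4.448 = 2.072 s.
γ_1 = 4.087/2.072 = 1.973; β = √(1 − 1/γ²) = √0.7430.

β = 0.862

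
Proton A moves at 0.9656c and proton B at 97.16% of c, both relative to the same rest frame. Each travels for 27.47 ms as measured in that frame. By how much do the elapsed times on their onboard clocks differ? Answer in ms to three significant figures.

A: γ = 1/√(1 − 0.9656²) = 1/√0.06762 = 3.846; τ_A = 27.47/3.846 = 7.143 ms.
B: β = 0.9716; γ = 1/√(1 − 0.9716²) = 1/√0.05599 = 4.226; τ_B = 27.47/4.226 = 6.500 ms.

|τ_A − τ_B| = 0.643 ms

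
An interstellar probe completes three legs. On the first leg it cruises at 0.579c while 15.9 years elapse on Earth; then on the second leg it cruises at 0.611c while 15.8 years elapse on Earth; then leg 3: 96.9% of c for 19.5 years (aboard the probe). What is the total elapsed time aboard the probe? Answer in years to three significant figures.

Leg 1: γ = 1/√(1 − 0.579²) = 1/√0.6648 = 1.227; τ_1 = 15.9/1.227 = 12.96 years.
Leg 2: γ = 1/√(1 − 0.611²) = 1/√0.6267 = 1.263; τ_2 = 15.8/1.263 = 12.51 years.
Leg 3: 19.5 years is already measured aboard the probe.
Total: 12.96 + 12.51 + 19.50 years.

τ = 45.0 years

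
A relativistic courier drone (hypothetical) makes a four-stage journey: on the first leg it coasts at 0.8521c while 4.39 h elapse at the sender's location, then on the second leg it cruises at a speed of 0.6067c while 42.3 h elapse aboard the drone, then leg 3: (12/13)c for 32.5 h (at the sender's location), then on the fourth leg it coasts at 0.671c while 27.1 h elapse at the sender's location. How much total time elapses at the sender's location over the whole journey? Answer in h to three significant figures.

Δt = 117 h

Leg 1: 4.39 h is already measured at the sender's location.
Leg 2: γ = 1/√(1 − 0.6067²) = 1/√0.6319 = 1.258; Δt_2 = 1.258 × 42.3 = 53.21 h.
Leg 3: 32.5 h is already measured at the sender's location.
Leg 4: 27.1 h is already measured at the sender's location.
Total: 4.390 + 53.21 + 32.50 + 27.10 h.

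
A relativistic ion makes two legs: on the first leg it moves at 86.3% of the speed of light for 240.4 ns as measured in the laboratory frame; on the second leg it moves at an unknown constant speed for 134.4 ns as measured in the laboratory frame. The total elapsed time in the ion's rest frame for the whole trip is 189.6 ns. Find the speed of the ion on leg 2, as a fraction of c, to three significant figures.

β = 0.862

Leg 1: β = 0.863; γ = 1/√(1 − 0.863²) = 1/√0.2552 = 1.979; τ_1 = 240.4/1.979 = 121.5 ns.
Leg 2: speed unknown; τ_2 = 134.4/γ_2.
Total proper time: 121.5 + τ_2 = 189.6, so τ_2 = 189.6 − 121.5 = 68.15 ns.
γ_2 = 134.4/68.15 = 1.972; β = √(1 − 1/γ²) = √0.7429.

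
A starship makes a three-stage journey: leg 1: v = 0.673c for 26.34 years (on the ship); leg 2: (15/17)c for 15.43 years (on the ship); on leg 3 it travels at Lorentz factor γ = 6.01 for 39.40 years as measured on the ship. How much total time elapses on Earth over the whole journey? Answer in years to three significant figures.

Leg 1: γ = 1/√(1 − 0.673²) = 1/√0.5471 = 1.352; Δt_1 = 1.352 × 26.34 = 35.61 years.
Leg 2: γ = 1/√(1 − (15/17)²) = 17/8 = 2.125; Δt_2 = 2.125 × 15.43 = 32.79 years.
Leg 3: γ = 6.01; Δt_3 = 6.010 × 39.40 = 236.8 years.
Total: 35.61 + 32.79 + 236.8 years.

Δt = 305 years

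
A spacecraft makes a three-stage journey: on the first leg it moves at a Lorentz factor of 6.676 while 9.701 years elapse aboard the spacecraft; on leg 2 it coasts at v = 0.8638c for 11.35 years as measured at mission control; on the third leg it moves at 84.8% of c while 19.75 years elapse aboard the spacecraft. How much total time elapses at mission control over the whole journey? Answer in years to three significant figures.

Leg 1: γ = 6.676; Δt_1 = 6.676 × 9.701 = 64.76 years.
Leg 2: 11.35 years is already measured at mission control.
Leg 3: β = 0.848; γ = 1/√(1 − 0.848²) = 1/√0.2809 = 1.887; Δt_3 = 1.887 × 19.75 = 37.26 years.
Total: 64.76 + 11.35 + 37.26 years.

Δt = 113 years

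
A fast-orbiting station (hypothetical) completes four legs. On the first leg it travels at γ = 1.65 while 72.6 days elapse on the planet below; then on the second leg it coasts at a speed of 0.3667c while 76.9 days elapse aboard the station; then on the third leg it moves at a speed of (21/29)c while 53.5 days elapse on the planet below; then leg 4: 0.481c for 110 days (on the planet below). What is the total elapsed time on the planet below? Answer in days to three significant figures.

Leg 1: 72.6 days is already measured on the planet below.
Leg 2: γ = 1/√(1 − 0.3667²) = 1/√0.8655 = 1.075; Δt_2 = 1.075 × 76.9 = 82.66 days.
Leg 3: 53.5 days is already measured on the planet below.
Leg 4: 110 days is already measured on the planet below.
Total: 72.60 + 82.66 + 53.50 + 110.0 days.

Δt = 319 days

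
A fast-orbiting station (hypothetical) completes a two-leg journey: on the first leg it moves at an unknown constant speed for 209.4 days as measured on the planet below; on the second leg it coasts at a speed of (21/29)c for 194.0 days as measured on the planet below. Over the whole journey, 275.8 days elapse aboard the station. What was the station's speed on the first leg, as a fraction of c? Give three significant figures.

β = 0.735

Leg 1: speed unknown; τ_1 = 209.4/γ_1.
Leg 2: γ = 1/√(1 − (21/29)²) = 29/20 = 1.450; τ_2 = 194.0/1.450 = 133.8 days.
Total proper time: τ_1 + 133.8 = 275.8, so τ_1 = 275.8 − 133.8 = 142.0 days.
γ_1 = 209.4/142.0 = 1.475; β = √(1 − 1/γ²) = √0.5401.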